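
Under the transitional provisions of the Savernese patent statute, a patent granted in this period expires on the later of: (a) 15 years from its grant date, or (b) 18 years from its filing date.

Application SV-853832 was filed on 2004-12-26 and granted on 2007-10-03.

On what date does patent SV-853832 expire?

December 26, 2022

(a) grant + 15 years → 3 October 2022.
(b) filing + 18 years → 26 December 2022.
Later of the two: 26 December 2022.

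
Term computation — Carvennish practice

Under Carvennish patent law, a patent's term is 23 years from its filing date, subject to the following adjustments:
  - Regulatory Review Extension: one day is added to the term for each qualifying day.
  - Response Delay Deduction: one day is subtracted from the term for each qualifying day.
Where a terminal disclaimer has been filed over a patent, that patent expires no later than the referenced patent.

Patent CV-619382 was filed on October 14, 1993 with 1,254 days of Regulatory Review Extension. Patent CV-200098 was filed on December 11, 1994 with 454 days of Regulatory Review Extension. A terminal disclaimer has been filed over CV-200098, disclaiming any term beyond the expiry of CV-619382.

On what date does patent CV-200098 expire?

2019-03-10

Natural term of CV-200098:
  Base: filing + 23 years → 11 December 2017.
  Regulatory Review Extension: +454 days → 10 March 2019.
Expiry of referenced patent CV-619382:
  Base: filing + 23 years → 14 October 2016.
  Regulatory Review Extension: +1254 days → 21 March 2020.
Terminal disclaimer: CV-200098 expires on the earlier of 10 March 2019 and 21 March 2020.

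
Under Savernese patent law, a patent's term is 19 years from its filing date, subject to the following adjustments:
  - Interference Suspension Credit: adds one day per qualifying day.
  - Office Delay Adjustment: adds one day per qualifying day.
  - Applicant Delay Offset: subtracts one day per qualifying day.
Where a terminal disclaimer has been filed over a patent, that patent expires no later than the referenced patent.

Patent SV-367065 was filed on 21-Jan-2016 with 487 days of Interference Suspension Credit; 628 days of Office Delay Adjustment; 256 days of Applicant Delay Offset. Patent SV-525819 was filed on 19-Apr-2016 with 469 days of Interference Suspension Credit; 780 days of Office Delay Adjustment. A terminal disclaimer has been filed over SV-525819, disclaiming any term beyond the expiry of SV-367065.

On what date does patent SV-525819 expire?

May 29, 2037

Natural term of SV-525819:
  Base: filing + 19 years → 19 April 2035.
  Interference Suspension Credit: +469 days → 31 July 2036.
  Office Delay Adjustment: +780 days → 19 September 2038.
Expiry of referenced patent SV-367065:
  Base: filing + 19 years → 21 January 2035.
  Interference Suspension Credit: +487 days → 22 May 2036.
  Office Delay Adjustment: +628 days → 9 February 2038.
  Applicant Delay Offset: −256 days → 29 May 2037.
Terminal disclaimer: SV-525819 expires on the earlier of 19 September 2038 and 29 May 2037.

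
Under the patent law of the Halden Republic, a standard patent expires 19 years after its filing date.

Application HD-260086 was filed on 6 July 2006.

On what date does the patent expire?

Filing date + 19 years → 6 July 2025.

2025-07-06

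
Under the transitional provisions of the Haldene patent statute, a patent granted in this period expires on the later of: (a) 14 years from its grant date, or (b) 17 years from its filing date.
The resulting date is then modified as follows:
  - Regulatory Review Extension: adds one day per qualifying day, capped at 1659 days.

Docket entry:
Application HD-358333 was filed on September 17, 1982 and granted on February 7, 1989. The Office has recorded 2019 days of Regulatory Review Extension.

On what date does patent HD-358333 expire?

2007-08-24

(a) grant + 14 years → 7 February 2003.
(b) filing + 17 years → 17 September 1999.
Later of the two: 7 February 2003.
Regulatory Review Extension: 2019 days claimed exceeds the 1659-day cap, so +1659 days → 24 August 2007.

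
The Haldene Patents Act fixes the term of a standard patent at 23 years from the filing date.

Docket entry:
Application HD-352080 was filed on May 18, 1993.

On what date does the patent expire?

Filing date + 23 years → 18 May 2016.

2016-05-18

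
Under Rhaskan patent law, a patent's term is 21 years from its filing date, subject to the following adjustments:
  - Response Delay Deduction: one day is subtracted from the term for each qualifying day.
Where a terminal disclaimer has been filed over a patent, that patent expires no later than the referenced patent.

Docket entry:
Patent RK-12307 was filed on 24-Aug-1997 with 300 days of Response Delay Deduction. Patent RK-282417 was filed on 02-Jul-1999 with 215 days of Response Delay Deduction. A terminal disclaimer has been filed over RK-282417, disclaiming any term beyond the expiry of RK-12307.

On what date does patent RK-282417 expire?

Natural term of RK-282417:
  Base: filing + 21 years → 2 July 2020.
  Response Delay Deduction: −215 days → 30 November 2019.
Expiry of referenced patent RK-12307:
  Base: filing + 21 years → 24 August 2018.
  Response Delay Deduction: −300 days → 28 October 2017.
Terminal disclaimer: RK-282417 expires on the earlier of 30 November 2019 and 28 October 2017.

October 28, 2017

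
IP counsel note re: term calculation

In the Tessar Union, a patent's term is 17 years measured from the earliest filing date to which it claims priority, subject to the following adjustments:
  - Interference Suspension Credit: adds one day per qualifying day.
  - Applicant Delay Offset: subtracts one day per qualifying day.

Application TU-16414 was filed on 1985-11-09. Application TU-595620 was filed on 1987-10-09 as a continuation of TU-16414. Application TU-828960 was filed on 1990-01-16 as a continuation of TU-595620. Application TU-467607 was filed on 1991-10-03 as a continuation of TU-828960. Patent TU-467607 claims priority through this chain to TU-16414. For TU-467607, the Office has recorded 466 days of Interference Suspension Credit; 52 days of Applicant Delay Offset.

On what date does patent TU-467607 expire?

December 28, 2003

Earliest priority filing: 9 November 1985.
Base term: 9 November 1985 + 17 years → 9 November 2002.
Interference Suspension Credit: +466 days → 18 February 2004.
Applicant Delay Offset: −52 days → 28 December 2003.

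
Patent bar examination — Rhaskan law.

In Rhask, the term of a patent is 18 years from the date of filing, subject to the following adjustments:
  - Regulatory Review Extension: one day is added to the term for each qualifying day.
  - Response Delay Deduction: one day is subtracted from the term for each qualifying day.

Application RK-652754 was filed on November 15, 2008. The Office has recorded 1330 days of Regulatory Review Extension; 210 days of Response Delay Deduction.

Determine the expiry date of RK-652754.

Base term: filing date + 18 years → 15 November 2026.
Regulatory Review Extension: +1330 days → 7 July 2030.
Response Delay Deduction: −210 days → 9 December 2029.

December 9, 2029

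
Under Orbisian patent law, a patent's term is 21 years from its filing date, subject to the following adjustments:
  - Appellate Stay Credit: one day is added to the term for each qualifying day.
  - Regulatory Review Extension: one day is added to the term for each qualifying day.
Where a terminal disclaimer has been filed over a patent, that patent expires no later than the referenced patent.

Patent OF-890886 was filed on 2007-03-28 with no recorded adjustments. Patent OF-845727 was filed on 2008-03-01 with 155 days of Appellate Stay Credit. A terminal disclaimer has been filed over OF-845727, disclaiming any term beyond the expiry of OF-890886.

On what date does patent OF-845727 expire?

March 28, 2028

Natural term of OF-845727:
  Base: filing + 21 years → 1 March 2029.
  Appellate Stay Credit: +155 days → 3 August 2029.
Expiry of referenced patent OF-890886:
  Base: filing + 21 years → 28 March 2028.
Terminal disclaimer: OF-845727 expires on the earlier of 3 August 2029 and 28 March 2028.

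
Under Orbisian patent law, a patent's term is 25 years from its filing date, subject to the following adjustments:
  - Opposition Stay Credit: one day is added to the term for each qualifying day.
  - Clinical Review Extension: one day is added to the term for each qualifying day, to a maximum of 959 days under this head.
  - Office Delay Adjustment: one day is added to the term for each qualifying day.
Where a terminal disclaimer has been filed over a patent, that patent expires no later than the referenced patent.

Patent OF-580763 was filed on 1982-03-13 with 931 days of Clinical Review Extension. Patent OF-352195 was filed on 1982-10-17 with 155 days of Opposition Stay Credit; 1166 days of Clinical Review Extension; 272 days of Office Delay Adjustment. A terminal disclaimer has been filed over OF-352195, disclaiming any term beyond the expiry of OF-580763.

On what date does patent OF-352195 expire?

September 29, 2009

Natural term of OF-352195:
  Base: filing + 25 years → 17 October 2007.
  Opposition Stay Credit: +155 days → 20 March 2008.
  Clinical Review Extension: 1166 days claimed exceeds the 959-day cap, so +959 days → 4 November 2010.
  Office Delay Adjustment: +272 days → 3 August 2011.
Expiry of referenced patent OF-580763:
  Base: filing + 25 years → 13 March 2007.
  Clinical Review Extension: 931 days (within the 959-day cap) → +931 days → 29 September 2009.
Terminal disclaimer: OF-352195 expires on the earlier of 3 August 2011 and 29 September 2009.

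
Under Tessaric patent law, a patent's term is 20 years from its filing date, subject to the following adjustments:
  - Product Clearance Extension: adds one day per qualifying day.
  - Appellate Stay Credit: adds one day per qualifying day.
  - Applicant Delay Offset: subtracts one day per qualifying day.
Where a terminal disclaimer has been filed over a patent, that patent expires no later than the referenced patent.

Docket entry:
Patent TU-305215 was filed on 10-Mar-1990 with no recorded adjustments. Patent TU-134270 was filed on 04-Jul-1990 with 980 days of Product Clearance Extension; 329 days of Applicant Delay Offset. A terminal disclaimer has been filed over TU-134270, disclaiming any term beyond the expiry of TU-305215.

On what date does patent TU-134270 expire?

Natural term of TU-134270:
  Base: filing + 20 years → 4 July 2010.
  Product Clearance Extension: +980 days → 10 March 2013.
  Applicant Delay Offset: −329 days → 15 April 2012.
Expiry of referenced patent TU-305215:
  Base: filing + 20 years → 10 March 2010.
Terminal disclaimer: TU-134270 expires on the earlier of 15 April 2012 and 10 March 2010.

March 10, 2010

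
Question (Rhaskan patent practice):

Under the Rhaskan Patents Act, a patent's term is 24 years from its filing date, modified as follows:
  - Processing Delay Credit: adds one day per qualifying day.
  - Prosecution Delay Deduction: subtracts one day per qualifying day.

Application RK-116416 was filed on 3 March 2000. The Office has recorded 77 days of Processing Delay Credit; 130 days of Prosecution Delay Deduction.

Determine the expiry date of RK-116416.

January 10, 2024

Base term: filing date + 24 years → 3 March 2024.
Processing Delay Credit: +77 days → 19 May 2024.
Prosecution Delay Deduction: −130 days → 10 January 2024.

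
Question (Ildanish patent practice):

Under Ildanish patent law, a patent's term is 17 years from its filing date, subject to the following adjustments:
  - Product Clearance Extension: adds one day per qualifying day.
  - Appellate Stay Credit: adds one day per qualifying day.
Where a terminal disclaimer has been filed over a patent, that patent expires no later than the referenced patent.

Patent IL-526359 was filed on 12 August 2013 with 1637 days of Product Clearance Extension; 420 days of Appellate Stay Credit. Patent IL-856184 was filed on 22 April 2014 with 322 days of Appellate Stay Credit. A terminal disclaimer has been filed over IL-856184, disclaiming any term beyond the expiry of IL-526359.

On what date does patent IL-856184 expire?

2032-03-09

Natural term of IL-856184:
  Base: filing + 17 years → 22 April 2031.
  Appellate Stay Credit: +322 days → 9 March 2032.
Expiry of referenced patent IL-526359:
  Base: filing + 17 years → 12 August 2030.
  Product Clearance Extension: +1637 days → 4 February 2035.
  Appellate Stay Credit: +420 days → 30 March 2036.
Terminal disclaimer: IL-856184 expires on the earlier of 9 March 2032 and 30 March 2036.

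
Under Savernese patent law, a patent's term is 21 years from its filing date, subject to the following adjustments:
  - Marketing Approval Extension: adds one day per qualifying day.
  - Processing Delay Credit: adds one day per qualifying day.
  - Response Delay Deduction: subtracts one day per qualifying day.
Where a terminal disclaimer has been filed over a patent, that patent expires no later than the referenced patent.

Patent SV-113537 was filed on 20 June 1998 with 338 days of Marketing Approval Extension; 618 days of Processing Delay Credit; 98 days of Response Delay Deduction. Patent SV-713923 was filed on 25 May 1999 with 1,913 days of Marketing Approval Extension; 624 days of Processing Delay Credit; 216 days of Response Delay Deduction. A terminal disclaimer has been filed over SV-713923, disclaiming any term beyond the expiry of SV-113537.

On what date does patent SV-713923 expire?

Natural term of SV-713923:
  Base: filing + 21 years → 25 May 2020.
  Marketing Approval Extension: +1913 days → 20 August 2025.
  Processing Delay Credit: +624 days → 6 May 2027.
  Response Delay Deduction: −216 days → 2 October 2026.
Expiry of referenced patent SV-113537:
  Base: filing + 21 years → 20 June 2019.
  Marketing Approval Extension: +338 days → 23 May 2020.
  Processing Delay Credit: +618 days → 31 January 2022.
  Response Delay Deduction: −98 days → 25 October 2021.
Terminal disclaimer: SV-713923 expires on the earlier of 2 October 2026 and 25 October 2021.

2021-10-25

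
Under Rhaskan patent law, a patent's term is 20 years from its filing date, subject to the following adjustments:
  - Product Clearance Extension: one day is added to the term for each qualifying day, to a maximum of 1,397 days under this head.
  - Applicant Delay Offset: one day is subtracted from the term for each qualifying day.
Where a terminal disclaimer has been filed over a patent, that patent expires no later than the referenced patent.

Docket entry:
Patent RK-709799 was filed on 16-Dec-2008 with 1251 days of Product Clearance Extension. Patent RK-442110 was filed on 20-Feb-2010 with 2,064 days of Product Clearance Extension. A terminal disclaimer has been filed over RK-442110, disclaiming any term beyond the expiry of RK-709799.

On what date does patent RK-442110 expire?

May 20, 2032

Natural term of RK-442110:
  Base: filing + 20 years → 20 February 2030.
  Product Clearance Extension: 2064 days claimed exceeds the 1397-day cap, so +1397 days → 18 December 2033.
Expiry of referenced patent RK-709799:
  Base: filing + 20 years → 16 December 2028.
  Product Clearance Extension: 1251 days (within the 1397-day cap) → +1251 days → 20 May 2032.
Terminal disclaimer: RK-442110 expires on the earlier of 18 December 2033 and 20 May 2032.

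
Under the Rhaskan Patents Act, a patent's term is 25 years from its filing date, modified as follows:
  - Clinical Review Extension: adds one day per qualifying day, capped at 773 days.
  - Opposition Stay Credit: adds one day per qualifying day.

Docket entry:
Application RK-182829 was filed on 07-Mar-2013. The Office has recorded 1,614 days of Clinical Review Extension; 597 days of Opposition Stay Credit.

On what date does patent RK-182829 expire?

Base term: filing date + 25 years → 7 March 2038.
Clinical Review Extension: 1614 days claimed exceeds the 773-day cap, so +773 days → 18 April 2040.
Opposition Stay Credit: +597 days → 6 December 2041.

2041-12-06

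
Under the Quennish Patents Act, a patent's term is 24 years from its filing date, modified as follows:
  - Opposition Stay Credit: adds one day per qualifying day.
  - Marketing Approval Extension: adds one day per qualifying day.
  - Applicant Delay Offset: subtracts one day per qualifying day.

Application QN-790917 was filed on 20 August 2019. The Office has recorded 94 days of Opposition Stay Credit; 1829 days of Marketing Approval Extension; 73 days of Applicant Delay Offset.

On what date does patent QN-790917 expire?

September 12, 2048

Base term: filing date + 24 years → 20 August 2043.
Opposition Stay Credit: +94 days → 22 November 2043.
Marketing Approval Extension: +1829 days → 24 November 2048.
Applicant Delay Offset: −73 days → 12 September 2048.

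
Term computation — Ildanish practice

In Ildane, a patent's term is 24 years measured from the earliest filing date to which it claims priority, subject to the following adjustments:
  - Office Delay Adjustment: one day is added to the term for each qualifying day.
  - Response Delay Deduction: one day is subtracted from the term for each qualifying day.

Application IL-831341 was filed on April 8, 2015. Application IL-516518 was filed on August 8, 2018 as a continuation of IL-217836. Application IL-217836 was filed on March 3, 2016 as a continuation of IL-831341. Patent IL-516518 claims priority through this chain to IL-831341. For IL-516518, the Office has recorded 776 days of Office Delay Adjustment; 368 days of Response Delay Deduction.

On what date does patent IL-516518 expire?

May 20, 2040

Earliest priority filing: 8 April 2015.
Base term: 8 April 2015 + 24 years → 8 April 2039.
Office Delay Adjustment: +776 days → 23 May 2041.
Response Delay Deduction: −368 days → 20 May 2040.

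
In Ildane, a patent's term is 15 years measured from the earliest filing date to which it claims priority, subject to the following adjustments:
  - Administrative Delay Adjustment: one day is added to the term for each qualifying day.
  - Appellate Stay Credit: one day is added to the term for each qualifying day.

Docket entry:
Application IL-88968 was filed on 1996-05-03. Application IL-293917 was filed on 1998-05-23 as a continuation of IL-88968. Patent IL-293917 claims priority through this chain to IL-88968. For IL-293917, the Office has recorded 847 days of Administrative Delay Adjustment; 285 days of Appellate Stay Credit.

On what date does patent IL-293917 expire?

Earliest priority filing: 3 May 1996.
Base term: 3 May 1996 + 15 years → 3 May 2011.
Administrative Delay Adjustment: +847 days → 27 August 2013.
Appellate Stay Credit: +285 days → 8 June 2014.

2014-06-08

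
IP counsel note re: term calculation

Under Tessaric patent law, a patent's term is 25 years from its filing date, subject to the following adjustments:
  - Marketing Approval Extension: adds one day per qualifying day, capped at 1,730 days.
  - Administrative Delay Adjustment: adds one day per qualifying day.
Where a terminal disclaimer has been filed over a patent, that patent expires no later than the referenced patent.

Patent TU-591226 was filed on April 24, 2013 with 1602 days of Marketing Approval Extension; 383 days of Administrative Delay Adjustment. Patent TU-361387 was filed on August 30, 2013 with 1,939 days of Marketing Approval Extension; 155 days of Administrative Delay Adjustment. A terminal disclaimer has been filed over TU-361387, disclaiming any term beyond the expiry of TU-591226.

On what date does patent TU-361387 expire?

Natural term of TU-361387:
  Base: filing + 25 years → 30 August 2038.
  Marketing Approval Extension: 1939 days claimed exceeds the 1730-day cap, so +1730 days → 26 May 2043.
  Administrative Delay Adjustment: +155 days → 28 October 2043.
Expiry of referenced patent TU-591226:
  Base: filing + 25 years → 24 April 2038.
  Marketing Approval Extension: 1602 days (within the 1730-day cap) → +1602 days → 12 September 2042.
  Administrative Delay Adjustment: +383 days → 30 September 2043.
Terminal disclaimer: TU-361387 expires on the earlier of 28 October 2043 and 30 September 2043.

2043-09-30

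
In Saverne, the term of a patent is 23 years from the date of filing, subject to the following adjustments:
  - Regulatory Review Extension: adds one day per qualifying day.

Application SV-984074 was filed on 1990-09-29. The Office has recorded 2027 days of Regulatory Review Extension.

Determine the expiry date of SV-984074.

April 18, 2019

Base term: filing date + 23 years → 29 September 2013.
Regulatory Review Extension: +2027 days → 18 April 2019.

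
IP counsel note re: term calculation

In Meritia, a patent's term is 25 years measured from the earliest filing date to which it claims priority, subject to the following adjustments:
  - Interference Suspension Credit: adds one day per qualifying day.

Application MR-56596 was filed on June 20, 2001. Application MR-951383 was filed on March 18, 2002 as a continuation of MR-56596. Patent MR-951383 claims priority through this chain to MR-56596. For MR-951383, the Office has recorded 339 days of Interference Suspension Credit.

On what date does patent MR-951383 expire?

Earliest priority filing: 20 June 2001.
Base term: 20 June 2001 + 25 years → 20 June 2026.
Interference Suspension Credit: +339 days → 25 May 2027.

May 25, 2027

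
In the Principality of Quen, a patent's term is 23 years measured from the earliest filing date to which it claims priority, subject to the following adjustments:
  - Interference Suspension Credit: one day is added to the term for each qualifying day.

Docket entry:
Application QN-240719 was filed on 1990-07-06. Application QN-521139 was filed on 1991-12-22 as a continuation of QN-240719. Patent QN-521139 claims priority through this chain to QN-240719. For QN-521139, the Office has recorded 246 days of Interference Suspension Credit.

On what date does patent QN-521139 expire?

March 9, 2014

Earliest priority filing: 6 July 1990.
Base term: 6 July 1990 + 23 years → 6 July 2013.
Interference Suspension Credit: +246 days → 9 March 2014.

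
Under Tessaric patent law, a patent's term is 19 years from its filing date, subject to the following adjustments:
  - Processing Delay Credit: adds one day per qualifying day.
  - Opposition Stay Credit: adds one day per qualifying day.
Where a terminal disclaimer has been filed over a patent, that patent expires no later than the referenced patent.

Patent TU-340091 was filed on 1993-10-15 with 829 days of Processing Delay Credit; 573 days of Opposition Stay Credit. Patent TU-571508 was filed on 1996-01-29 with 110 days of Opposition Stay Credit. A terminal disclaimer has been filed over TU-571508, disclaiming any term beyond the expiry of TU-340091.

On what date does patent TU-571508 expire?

May 19, 2015

Natural term of TU-571508:
  Base: filing + 19 years → 29 January 2015.
  Opposition Stay Credit: +110 days → 19 May 2015.
Expiry of referenced patent TU-340091:
  Base: filing + 19 years → 15 October 2012.
  Processing Delay Credit: +829 days → 22 January 2015.
  Opposition Stay Credit: +573 days → 17 August 2016.
Terminal disclaimer: TU-571508 expires on the earlier of 19 May 2015 and 17 August 2016.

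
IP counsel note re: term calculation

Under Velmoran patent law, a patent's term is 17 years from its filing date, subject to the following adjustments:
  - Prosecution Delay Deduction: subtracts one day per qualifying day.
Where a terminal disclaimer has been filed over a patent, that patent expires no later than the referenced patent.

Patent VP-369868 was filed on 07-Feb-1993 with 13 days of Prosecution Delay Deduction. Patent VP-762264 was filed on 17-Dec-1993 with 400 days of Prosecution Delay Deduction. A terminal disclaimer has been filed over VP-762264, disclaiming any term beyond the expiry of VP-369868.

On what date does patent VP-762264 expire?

Natural term of VP-762264:
  Base: filing + 17 years → 17 December 2010.
  Prosecution Delay Deduction: −400 days → 12 November 2009.
Expiry of referenced patent VP-369868:
  Base: filing + 17 years → 7 February 2010.
  Prosecution Delay Deduction: −13 days → 25 January 2010.
Terminal disclaimer: VP-762264 expires on the earlier of 12 November 2009 and 25 January 2010.

November 12, 2009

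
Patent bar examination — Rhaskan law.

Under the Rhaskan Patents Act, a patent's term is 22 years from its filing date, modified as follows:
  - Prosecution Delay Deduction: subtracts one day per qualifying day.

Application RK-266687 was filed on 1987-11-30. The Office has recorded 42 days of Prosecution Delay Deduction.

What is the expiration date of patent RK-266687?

Base term: filing date + 22 years → 30 November 2009.
Prosecution Delay Deduction: −42 days → 19 October 2009.

October 19, 2009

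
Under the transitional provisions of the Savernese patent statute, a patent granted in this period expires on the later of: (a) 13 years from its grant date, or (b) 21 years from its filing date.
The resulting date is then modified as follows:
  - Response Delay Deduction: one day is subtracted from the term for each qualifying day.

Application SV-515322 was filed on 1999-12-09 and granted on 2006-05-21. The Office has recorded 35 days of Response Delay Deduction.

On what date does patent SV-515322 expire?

(a) grant + 13 years → 21 May 2019.
(b) filing + 21 years → 9 December 2020.
Later of the two: 9 December 2020.
Response Delay Deduction: −35 days → 4 November 2020.

2020-11-04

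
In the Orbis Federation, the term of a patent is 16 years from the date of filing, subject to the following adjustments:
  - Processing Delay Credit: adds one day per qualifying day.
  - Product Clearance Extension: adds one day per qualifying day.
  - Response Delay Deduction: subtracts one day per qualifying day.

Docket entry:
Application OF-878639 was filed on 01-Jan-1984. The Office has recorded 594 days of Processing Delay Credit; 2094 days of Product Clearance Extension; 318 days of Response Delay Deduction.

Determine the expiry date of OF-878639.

Base term: filing date + 16 years → 1 January 2000.
Processing Delay Credit: +594 days → 17 August 2001.
Product Clearance Extension: +2094 days → 12 May 2007.
Response Delay Deduction: −318 days → 28 June 2006.

June 28, 2006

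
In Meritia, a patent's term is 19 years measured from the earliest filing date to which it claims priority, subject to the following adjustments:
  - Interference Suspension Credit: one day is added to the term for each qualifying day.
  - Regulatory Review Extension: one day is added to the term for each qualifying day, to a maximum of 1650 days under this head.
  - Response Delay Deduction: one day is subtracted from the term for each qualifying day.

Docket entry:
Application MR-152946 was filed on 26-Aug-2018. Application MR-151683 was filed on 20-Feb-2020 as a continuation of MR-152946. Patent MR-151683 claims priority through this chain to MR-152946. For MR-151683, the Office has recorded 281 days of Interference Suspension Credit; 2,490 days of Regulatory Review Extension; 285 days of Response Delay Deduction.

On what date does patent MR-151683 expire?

Earliest priority filing: 26 August 2018.
Base term: 26 August 2018 + 19 years → 26 August 2037.
Interference Suspension Credit: +281 days → 3 June 2038.
Regulatory Review Extension: 2490 days claimed exceeds the 1650-day cap, so +1650 days → 9 December 2042.
Response Delay Deduction: −285 days → 27 February 2042.

2042-02-27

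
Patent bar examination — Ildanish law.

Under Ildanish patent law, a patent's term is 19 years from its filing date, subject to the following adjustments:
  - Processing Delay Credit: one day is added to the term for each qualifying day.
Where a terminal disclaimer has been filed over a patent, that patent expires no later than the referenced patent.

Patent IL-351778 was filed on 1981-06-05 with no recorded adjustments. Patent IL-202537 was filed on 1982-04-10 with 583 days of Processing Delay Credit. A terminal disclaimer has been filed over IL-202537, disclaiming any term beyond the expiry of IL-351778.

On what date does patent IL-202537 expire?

Natural term of IL-202537:
  Base: filing + 19 years → 10 April 2001.
  Processing Delay Credit: +583 days → 14 November 2002.
Expiry of referenced patent IL-351778:
  Base: filing + 19 years → 5 June 2000.
Terminal disclaimer: IL-202537 expires on the earlier of 14 November 2002 and 5 June 2000.

June 5, 2000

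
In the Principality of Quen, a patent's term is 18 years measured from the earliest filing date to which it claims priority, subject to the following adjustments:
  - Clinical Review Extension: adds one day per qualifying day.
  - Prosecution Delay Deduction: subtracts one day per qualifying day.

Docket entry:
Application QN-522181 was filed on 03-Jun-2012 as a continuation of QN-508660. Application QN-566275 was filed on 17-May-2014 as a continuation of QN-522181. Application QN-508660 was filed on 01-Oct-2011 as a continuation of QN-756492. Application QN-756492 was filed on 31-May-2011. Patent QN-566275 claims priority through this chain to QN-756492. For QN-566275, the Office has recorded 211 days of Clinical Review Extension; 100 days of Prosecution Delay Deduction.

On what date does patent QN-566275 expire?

Earliest priority filing: 31 May 2011.
Base term: 31 May 2011 + 18 years → 31 May 2029.
Clinical Review Extension: +211 days → 28 December 2029.
Prosecution Delay Deduction: −100 days → 19 September 2029.

September 19, 2029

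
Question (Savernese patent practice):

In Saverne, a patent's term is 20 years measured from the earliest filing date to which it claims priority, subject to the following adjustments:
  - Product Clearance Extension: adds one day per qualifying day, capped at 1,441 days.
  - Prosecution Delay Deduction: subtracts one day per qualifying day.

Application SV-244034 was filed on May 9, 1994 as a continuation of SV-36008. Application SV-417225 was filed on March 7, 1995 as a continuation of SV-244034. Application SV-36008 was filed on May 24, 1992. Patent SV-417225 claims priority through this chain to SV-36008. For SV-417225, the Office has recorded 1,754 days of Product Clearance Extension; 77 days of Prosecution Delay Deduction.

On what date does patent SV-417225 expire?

2016-02-17

Earliest priority filing: 24 May 1992.
Base term: 24 May 1992 + 20 years → 24 May 2012.
Product Clearance Extension: 1754 days claimed exceeds the 1441-day cap, so +1441 days → 4 May 2016.
Prosecution Delay Deduction: −77 days → 17 February 2016.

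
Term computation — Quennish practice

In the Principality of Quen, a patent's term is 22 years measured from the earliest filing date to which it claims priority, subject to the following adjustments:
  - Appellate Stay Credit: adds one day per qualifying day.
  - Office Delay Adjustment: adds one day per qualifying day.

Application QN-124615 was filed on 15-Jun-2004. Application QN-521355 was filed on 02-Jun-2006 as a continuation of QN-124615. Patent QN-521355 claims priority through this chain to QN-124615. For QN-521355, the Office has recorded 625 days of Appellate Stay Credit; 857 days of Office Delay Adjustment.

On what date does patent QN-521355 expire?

Earliest priority filing: 15 June 2004.
Base term: 15 June 2004 + 22 years → 15 June 2026.
Appellate Stay Credit: +625 days → 1 March 2028.
Office Delay Adjustment: +857 days → 6 July 2030.

2030-07-06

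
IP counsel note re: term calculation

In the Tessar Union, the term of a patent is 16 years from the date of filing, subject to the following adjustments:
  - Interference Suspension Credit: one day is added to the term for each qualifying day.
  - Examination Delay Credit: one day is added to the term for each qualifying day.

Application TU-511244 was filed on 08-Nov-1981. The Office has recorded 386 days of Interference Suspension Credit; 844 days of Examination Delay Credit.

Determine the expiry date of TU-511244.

Base term: filing date + 16 years → 8 November 1997.
Interference Suspension Credit: +386 days → 29 November 1998.
Examination Delay Credit: +844 days → 22 March 2001.

2001-03-22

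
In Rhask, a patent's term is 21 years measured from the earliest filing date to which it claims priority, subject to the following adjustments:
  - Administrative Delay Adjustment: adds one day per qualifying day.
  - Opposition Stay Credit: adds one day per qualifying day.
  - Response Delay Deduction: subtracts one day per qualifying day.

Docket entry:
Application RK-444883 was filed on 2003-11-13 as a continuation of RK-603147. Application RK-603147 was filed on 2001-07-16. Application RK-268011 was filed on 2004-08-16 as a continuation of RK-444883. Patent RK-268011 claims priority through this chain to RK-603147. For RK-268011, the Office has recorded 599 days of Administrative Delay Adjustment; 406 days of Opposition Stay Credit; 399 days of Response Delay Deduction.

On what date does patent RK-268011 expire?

Earliest priority filing: 16 July 2001.
Base term: 16 July 2001 + 21 years → 16 July 2022.
Administrative Delay Adjustment: +599 days → 6 March 2024.
Opposition Stay Credit: +406 days → 16 April 2025.
Response Delay Deduction: −399 days → 13 March 2024.

2024-03-13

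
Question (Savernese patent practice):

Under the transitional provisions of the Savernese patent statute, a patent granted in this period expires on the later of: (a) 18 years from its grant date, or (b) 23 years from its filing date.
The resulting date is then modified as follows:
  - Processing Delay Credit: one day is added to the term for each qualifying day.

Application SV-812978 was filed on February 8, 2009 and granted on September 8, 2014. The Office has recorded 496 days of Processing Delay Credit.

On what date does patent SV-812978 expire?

January 17, 2034

(a) grant + 18 years → 8 September 2032.
(b) filing + 23 years → 8 February 2032.
Later of the two: 8 September 2032.
Processing Delay Credit: +496 days → 17 January 2034.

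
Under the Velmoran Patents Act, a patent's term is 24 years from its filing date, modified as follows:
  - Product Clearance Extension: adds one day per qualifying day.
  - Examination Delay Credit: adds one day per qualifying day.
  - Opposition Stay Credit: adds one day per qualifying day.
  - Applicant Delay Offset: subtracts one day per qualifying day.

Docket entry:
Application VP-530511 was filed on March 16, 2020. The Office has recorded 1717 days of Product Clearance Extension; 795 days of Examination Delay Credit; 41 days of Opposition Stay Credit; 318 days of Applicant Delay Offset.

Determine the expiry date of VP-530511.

Base term: filing date + 24 years → 16 March 2044.
Product Clearance Extension: +1717 days → 27 November 2048.
Examination Delay Credit: +795 days → 31 January 2051.
Opposition Stay Credit: +41 days → 13 March 2051.
Applicant Delay Offset: −318 days → 29 April 2050.

April 29, 2050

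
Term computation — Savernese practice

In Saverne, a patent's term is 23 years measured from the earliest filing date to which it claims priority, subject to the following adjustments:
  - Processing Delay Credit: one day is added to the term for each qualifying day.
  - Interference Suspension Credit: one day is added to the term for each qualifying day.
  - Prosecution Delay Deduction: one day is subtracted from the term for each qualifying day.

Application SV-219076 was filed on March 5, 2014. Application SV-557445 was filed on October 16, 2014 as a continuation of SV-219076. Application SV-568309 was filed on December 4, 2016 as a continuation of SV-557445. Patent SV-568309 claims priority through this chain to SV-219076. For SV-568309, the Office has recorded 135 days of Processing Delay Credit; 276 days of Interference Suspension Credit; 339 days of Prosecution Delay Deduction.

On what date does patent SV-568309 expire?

2037-05-16

Earliest priority filing: 5 March 2014.
Base term: 5 March 2014 + 23 years → 5 March 2037.
Processing Delay Credit: +135 days → 18 July 2037.
Interference Suspension Credit: +276 days → 20 April 2038.
Prosecution Delay Deduction: −339 days → 16 May 2037.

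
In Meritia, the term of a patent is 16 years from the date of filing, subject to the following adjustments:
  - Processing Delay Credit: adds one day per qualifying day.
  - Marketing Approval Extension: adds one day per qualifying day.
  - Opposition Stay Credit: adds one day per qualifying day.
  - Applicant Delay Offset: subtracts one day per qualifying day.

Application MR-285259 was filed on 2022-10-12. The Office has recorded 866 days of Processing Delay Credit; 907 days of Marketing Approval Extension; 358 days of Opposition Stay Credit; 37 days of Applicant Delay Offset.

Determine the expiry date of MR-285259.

2044-07-06

Base term: filing date + 16 years → 12 October 2038.
Processing Delay Credit: +866 days → 24 February 2041.
Marketing Approval Extension: +907 days → 20 August 2043.
Opposition Stay Credit: +358 days → 12 August 2044.
Applicant Delay Offset: −37 days → 6 July 2044.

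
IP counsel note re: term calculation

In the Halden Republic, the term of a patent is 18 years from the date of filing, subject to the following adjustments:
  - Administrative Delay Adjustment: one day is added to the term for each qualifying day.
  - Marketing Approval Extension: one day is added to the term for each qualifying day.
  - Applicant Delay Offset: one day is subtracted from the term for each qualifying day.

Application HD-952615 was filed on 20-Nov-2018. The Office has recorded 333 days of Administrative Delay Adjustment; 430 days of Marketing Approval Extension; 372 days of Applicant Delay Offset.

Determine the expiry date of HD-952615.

December 16, 2037

Base term: filing date + 18 years → 20 November 2036.
Administrative Delay Adjustment: +333 days → 19 October 2037.
Marketing Approval Extension: +430 days → 23 December 2038.
Applicant Delay Offset: −372 days → 16 December 2037.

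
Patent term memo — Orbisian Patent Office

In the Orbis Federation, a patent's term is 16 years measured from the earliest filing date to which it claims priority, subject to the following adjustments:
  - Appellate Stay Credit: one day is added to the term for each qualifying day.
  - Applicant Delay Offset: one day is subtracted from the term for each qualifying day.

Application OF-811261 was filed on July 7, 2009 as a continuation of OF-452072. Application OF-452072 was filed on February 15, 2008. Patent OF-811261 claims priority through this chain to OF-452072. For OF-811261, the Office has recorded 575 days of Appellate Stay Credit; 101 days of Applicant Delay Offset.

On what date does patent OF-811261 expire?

Earliest priority filing: 15 February 2008.
Base term: 15 February 2008 + 16 years → 15 February 2024.
Appellate Stay Credit: +575 days → 12 September 2025.
Applicant Delay Offset: −101 days → 3 June 2025.

June 3, 2025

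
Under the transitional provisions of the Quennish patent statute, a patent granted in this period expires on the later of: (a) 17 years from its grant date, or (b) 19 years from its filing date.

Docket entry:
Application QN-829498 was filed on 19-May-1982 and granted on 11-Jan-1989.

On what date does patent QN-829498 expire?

2006-01-11

(a) grant + 17 years → 11 January 2006.
(b) filing + 19 years → 19 May 2001.
Later of the two: 11 January 2006.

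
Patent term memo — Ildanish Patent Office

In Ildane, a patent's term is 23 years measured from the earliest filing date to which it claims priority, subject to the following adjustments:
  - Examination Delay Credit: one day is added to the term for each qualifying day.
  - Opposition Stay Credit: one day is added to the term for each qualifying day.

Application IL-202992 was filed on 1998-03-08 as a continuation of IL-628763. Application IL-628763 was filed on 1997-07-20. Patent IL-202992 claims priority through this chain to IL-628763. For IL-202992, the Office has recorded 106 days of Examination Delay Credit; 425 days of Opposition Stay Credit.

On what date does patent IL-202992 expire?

January 2, 2022

Earliest priority filing: 20 July 1997.
Base term: 20 July 1997 + 23 years → 20 July 2020.
Examination Delay Credit: +106 days → 3 November 2020.
Opposition Stay Credit: +425 days → 2 January 2022.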